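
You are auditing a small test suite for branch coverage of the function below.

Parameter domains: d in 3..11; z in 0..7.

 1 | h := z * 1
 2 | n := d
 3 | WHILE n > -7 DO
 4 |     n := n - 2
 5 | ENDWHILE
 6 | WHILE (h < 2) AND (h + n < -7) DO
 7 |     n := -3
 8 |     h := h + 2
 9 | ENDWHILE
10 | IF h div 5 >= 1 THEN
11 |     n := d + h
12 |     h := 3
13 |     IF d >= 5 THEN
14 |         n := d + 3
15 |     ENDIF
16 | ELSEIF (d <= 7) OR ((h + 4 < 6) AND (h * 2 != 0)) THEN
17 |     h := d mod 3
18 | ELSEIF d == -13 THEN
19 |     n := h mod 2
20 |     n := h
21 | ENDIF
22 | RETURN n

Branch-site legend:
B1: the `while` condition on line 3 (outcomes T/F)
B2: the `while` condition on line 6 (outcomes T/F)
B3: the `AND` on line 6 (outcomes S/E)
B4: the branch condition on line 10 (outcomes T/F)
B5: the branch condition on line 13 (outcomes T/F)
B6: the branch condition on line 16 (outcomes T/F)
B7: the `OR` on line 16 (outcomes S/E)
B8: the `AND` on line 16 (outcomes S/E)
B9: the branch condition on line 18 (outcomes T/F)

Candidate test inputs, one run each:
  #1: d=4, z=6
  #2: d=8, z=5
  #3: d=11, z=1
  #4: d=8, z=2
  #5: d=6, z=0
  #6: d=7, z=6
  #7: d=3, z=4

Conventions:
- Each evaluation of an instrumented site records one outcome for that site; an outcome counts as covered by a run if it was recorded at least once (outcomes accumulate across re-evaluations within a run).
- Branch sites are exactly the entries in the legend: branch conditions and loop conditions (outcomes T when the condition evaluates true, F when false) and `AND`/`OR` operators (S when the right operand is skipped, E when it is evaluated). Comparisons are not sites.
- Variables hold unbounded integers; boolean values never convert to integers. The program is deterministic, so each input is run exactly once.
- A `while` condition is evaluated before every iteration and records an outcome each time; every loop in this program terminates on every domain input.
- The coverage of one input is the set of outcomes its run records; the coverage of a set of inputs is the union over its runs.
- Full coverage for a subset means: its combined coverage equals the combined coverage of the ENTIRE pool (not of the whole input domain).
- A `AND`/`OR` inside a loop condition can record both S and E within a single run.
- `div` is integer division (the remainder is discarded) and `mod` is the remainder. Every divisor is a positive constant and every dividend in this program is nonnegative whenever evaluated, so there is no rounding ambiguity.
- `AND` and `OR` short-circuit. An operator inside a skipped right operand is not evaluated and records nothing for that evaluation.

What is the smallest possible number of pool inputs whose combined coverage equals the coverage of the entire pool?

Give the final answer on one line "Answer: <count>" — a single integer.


test 1 (d=4, z=6) fires B1->T, B1->T, B1->T, B1->T, B1->T, B1->T, B1->F, B3->S, B2->F, B4->T, B5->F; hits B1=T, B1=F, B2=F, B3=S, B4=T, B5=F
test 2 (d=8, z=5) fires B1->T, B1->T, B1->T, B1->T, B1->T, B1->T, B1->T, B1->T, B1->F, B3->S, B2->F, B4->T, B5->T; hits B1=T, B1=F, B2=F, B3=S, B4=T, B5=T
test 3 (d=11, z=1) fires B1->T, B1->T, B1->T, B1->T, B1->T, B1->T, B1->T, B1->T, B1->T, B1->F, B3->E, B2->F, B4->F, B7->E, ...; hits B1=T, B1=F, B2=F, B3=E, B4=F, B6=T, B7=E, B8=E
test 4 (d=8, z=2) fires B1->T, B1->T, B1->T, B1->T, B1->T, B1->T, B1->T, B1->T, B1->F, B3->S, B2->F, B4->F, B7->E, B8->S, ...; hits B1=T, B1=F, B2=F, B3=S, B4=F, B6=F, B7=E, B8=S, B9=F
test 5 (d=6, z=0) fires B1->T, B1->T, B1->T, B1->T, B1->T, B1->T, B1->T, B1->F, B3->E, B2->T, B3->S, B2->F, B4->F, B7->S, ...; hits B1=T, B1=F, B2=T, B2=F, B3=S, B3=E, B4=F, B6=T, B7=S
test 6 (d=7, z=6) fires B1->T, B1->T, B1->T, B1->T, B1->T, B1->T, B1->T, B1->F, B3->S, B2->F, B4->T, B5->T; hits B1=T, B1=F, B2=F, B3=S, B4=T, B5=T
test 7 (d=3, z=4) fires B1->T, B1->T, B1->T, B1->T, B1->T, B1->F, B3->S, B2->F, B4->F, B7->S, B6->T; hits B1=T, B1=F, B2=F, B3=S, B4=F, B6=T, B7=S
together the pool reaches 17 outcomes: B1=T, B1=F, B2=T, B2=F, B3=S, B3=E, B4=T, B4=F, B5=T, B5=F, B6=T, B6=F, B7=S, B7=E, B8=S, B8=E, B9=F
size 1 is not enough: best union over all size-1 subsets is 9/17
size 2 is not enough: best union over all size-2 subsets is 13/17
size 3 is not enough: best union over all size-3 subsets is 15/17
size 4 is not enough: best union over all size-4 subsets is 16/17
size 5: inputs {1, 2, 3, 4, 5} cover all 17 outcomes, and no lexicographically smaller subset of this size does
Answer: 5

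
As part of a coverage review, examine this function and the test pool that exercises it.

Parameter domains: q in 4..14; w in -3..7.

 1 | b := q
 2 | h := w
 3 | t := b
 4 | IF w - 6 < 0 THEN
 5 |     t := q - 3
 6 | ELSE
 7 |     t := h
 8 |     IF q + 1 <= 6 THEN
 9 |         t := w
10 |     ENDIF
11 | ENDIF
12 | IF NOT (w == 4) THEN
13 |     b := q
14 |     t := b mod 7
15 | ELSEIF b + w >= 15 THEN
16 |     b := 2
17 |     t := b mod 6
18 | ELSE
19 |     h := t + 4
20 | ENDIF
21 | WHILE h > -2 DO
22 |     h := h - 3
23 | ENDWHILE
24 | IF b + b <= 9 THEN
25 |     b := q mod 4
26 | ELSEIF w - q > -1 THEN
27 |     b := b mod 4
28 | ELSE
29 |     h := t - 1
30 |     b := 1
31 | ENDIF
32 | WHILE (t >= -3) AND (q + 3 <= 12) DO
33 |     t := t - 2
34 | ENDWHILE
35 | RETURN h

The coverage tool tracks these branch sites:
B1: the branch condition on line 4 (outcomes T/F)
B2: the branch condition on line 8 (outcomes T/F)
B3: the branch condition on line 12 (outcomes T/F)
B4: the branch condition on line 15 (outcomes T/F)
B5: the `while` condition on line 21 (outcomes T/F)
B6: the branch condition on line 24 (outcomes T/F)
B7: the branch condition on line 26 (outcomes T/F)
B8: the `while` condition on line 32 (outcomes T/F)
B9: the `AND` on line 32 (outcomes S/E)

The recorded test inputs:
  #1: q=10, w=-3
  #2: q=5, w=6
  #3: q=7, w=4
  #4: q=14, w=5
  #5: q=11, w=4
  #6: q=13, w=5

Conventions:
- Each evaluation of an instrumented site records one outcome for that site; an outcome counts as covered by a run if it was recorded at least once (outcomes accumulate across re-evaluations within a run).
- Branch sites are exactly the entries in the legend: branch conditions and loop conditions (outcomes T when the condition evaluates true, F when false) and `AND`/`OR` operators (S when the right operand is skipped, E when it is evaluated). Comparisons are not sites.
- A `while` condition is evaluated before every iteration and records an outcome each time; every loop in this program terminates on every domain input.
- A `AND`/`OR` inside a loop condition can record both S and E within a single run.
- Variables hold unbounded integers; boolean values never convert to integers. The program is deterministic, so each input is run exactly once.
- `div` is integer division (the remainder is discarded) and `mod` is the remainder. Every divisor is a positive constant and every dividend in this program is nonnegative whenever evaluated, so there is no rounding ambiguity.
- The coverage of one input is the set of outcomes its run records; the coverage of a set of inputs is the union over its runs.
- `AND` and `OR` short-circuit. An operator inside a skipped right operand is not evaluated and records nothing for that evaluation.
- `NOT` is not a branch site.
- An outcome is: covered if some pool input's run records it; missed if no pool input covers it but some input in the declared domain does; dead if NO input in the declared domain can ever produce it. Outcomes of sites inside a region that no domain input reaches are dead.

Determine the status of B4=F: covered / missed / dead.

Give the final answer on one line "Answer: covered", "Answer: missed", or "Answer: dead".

B4=F is recorded by pool input(s) 3 -> covered

Answer: covered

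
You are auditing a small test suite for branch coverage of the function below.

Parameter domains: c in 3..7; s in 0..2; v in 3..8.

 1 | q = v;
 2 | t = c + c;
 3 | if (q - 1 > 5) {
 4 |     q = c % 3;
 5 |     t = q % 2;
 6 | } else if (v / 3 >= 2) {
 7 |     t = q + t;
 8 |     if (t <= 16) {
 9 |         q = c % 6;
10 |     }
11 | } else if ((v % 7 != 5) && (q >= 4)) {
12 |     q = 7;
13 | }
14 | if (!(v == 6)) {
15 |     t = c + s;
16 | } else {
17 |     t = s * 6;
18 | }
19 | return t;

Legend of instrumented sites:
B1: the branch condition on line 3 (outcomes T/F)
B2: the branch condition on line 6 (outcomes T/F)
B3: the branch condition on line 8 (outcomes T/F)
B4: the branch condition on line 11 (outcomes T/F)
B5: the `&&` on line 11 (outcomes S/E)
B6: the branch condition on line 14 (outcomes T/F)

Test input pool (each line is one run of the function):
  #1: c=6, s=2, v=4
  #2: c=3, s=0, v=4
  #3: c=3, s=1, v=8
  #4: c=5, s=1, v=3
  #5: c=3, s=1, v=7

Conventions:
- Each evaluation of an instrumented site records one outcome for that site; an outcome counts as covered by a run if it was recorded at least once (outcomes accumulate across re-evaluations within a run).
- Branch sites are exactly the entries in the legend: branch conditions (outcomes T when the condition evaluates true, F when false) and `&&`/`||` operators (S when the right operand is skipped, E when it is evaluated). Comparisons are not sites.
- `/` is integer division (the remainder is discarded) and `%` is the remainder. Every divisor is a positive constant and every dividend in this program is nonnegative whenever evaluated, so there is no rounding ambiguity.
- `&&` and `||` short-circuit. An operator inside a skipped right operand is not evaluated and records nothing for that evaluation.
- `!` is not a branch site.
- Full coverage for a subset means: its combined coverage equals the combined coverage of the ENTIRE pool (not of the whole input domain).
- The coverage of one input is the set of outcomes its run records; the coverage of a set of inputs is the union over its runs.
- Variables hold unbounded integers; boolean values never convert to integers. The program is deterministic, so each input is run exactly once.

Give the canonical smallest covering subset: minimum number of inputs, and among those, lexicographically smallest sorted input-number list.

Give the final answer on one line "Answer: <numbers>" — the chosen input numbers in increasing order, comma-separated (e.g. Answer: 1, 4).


test 1 (c=6, s=2, v=4) fires B1->F, B2->F, B5->E, B4->T, B6->T; hits B1=F, B2=F, B4=T, B5=E, B6=T
test 2 (c=3, s=0, v=4) fires B1->F, B2->F, B5->E, B4->T, B6->T; hits B1=F, B2=F, B4=T, B5=E, B6=T
test 3 (c=3, s=1, v=8) fires B1->T, B6->T; hits B1=T, B6=T
test 4 (c=5, s=1, v=3) fires B1->F, B2->F, B5->E, B4->F, B6->T; hits B1=F, B2=F, B4=F, B5=E, B6=T
test 5 (c=3, s=1, v=7) fires B1->T, B6->T; hits B1=T, B6=T
pool-wide coverage (7 outcomes): B1=T, B1=F, B2=F, B4=T, B4=F, B5=E, B6=T
size 1 is not enough: best union over all size-1 subsets is 5/7
size 2 is not enough: best union over all size-2 subsets is 6/7
at size 3, {1, 3, 4} reaches all 7 outcomes; every lexicographically earlier size-3 subset fails
Answer: 1, 3, 4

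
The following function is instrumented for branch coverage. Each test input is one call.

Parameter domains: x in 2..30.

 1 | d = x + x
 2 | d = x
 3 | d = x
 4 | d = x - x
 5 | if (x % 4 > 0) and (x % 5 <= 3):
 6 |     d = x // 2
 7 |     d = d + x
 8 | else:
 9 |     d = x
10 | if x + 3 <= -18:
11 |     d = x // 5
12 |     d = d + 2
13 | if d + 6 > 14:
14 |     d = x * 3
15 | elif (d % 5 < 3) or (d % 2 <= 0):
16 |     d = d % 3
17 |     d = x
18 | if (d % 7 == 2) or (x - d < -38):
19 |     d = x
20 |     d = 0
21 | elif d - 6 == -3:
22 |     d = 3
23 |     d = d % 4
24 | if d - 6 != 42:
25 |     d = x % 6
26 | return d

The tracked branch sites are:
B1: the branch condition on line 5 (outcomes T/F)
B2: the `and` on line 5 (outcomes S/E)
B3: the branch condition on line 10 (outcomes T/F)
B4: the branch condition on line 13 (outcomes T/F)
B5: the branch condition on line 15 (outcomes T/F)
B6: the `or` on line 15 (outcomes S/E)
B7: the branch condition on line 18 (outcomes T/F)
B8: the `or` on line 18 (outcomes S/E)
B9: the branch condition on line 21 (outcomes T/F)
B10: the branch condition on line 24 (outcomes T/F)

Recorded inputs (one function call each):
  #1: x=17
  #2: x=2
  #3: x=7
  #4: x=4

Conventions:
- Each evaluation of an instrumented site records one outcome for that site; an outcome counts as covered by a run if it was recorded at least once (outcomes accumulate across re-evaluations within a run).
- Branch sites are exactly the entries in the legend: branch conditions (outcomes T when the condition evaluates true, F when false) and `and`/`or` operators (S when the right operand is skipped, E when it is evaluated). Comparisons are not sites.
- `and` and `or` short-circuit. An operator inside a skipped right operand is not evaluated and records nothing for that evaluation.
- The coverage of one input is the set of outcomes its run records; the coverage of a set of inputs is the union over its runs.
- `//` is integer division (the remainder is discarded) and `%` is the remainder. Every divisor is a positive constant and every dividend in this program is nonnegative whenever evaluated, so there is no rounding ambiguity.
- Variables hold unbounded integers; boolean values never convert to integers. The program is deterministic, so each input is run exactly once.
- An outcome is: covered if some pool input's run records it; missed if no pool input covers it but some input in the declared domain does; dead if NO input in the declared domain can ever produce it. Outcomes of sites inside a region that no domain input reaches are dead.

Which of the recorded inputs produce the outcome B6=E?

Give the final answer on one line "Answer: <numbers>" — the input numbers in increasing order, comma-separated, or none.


input #1 (x=17): does not record B6=E
input #2 (x=2): records B6=E
input #3 (x=7): does not record B6=E
input #4 (x=4): records B6=E
Answer: 2, 4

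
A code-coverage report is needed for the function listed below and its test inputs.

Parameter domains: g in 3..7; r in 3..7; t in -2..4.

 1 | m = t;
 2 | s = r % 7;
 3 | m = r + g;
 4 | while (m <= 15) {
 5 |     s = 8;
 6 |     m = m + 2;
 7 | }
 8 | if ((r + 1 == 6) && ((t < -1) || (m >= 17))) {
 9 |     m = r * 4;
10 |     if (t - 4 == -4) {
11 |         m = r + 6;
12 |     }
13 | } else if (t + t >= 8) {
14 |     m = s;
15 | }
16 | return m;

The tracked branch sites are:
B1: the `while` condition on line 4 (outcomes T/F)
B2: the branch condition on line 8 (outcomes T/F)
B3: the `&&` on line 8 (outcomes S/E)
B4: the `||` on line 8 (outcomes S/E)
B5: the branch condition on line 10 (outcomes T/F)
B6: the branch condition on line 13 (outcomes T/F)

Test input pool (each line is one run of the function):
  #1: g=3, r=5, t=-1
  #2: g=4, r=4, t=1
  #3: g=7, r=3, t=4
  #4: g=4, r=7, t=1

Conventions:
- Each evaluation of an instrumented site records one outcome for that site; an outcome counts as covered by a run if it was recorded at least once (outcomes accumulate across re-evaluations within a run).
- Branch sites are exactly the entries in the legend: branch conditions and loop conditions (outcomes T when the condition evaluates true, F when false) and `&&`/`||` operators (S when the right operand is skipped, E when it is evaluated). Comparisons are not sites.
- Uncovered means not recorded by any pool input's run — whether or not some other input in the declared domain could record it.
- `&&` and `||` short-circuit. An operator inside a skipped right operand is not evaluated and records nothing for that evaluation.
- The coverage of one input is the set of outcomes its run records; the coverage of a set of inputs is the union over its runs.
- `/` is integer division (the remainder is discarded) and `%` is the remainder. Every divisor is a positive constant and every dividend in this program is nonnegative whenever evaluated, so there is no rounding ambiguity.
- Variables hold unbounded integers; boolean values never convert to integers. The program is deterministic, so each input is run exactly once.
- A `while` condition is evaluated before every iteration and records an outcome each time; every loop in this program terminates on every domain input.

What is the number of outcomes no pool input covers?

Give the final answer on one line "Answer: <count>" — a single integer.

input #1 (g=3, r=5, t=-1): covers B1=T, B1=F, B2=F, B3=E, B4=E, B6=F
input #2 (g=4, r=4, t=1): covers B1=T, B1=F, B2=F, B3=S, B6=F
input #3 (g=7, r=3, t=4): covers B1=T, B1=F, B2=F, B3=S, B6=T
input #4 (g=4, r=7, t=1): covers B1=T, B1=F, B2=F, B3=S, B6=F
union over the pool: B1=T, B1=F, B2=F, B3=S, B3=E, B4=E, B6=T, B6=F
uncovered (4 of 12): B2=T, B4=S, B5=T, B5=F

Answer: 4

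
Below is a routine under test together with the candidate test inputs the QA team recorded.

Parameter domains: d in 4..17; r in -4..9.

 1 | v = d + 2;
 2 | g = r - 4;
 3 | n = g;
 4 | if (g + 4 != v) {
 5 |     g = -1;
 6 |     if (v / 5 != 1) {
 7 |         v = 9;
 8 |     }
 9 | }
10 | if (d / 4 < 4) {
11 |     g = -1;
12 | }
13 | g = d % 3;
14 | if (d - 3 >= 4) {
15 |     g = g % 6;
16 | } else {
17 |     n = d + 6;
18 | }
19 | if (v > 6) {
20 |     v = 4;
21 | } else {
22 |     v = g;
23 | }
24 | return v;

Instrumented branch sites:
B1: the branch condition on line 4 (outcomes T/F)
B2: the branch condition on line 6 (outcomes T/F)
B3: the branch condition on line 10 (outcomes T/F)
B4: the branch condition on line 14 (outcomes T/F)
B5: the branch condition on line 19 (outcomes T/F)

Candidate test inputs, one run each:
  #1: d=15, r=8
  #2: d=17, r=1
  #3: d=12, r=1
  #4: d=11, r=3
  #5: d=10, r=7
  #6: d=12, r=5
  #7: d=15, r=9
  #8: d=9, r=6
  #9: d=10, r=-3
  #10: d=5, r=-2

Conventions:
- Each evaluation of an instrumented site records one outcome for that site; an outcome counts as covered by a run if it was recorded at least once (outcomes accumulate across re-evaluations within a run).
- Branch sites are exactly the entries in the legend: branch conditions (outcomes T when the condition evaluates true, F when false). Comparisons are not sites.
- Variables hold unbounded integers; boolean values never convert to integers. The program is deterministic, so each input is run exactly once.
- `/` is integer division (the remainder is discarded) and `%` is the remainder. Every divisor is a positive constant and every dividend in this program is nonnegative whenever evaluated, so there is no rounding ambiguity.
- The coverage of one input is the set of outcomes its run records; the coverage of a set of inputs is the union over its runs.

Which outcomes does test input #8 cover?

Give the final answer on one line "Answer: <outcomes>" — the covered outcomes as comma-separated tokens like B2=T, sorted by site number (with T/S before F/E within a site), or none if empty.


Event log for input #8 (d=9, r=6):
  B1->T, B2->T, B3->T, B4->T, B5->T
as a set, this run covers: B1=T, B2=T, B3=T, B4=T, B5=T
Answer: B1=T, B2=T, B3=T, B4=T, B5=T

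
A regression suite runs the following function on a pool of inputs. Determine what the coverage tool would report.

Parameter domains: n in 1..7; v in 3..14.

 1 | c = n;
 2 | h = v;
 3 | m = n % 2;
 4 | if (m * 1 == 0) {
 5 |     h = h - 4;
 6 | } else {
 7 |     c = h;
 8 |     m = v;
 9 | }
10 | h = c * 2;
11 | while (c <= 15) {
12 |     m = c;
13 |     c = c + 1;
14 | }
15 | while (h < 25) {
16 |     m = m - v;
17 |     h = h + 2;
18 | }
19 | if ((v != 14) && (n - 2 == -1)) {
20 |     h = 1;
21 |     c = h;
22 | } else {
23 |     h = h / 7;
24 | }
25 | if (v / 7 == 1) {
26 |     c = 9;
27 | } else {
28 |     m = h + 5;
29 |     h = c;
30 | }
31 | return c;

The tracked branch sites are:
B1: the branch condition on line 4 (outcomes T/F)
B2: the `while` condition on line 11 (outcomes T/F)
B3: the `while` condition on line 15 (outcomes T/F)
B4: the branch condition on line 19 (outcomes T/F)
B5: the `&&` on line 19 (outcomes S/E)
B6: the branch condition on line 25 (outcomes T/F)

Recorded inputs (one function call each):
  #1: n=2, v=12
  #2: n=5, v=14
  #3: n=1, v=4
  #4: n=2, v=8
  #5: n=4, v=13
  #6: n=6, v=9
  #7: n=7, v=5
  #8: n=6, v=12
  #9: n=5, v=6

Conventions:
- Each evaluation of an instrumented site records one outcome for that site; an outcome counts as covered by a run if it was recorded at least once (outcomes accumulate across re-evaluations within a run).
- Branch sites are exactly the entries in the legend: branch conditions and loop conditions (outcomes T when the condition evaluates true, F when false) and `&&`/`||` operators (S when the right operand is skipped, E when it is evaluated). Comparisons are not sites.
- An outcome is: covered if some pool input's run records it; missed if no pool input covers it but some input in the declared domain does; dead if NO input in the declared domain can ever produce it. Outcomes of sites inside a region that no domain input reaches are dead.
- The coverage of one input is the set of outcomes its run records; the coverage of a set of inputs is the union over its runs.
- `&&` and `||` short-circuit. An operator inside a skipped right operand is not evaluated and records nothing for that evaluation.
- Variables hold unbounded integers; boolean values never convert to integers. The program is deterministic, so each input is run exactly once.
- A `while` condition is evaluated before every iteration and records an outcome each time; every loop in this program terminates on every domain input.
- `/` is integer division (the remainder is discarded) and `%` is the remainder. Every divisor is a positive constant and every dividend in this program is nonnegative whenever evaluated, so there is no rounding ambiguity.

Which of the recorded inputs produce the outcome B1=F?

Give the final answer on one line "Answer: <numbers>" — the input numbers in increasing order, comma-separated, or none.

input #1 (n=2, v=12): does not record B1=F
input #2 (n=5, v=14): records B1=F
input #3 (n=1, v=4): records B1=F
input #4 (n=2, v=8): does not record B1=F
input #5 (n=4, v=13): does not record B1=F
input #6 (n=6, v=9): does not record B1=F
input #7 (n=7, v=5): records B1=F
input #8 (n=6, v=12): does not record B1=F
input #9 (n=5, v=6): records B1=F

Answer: 2, 3, 7, 9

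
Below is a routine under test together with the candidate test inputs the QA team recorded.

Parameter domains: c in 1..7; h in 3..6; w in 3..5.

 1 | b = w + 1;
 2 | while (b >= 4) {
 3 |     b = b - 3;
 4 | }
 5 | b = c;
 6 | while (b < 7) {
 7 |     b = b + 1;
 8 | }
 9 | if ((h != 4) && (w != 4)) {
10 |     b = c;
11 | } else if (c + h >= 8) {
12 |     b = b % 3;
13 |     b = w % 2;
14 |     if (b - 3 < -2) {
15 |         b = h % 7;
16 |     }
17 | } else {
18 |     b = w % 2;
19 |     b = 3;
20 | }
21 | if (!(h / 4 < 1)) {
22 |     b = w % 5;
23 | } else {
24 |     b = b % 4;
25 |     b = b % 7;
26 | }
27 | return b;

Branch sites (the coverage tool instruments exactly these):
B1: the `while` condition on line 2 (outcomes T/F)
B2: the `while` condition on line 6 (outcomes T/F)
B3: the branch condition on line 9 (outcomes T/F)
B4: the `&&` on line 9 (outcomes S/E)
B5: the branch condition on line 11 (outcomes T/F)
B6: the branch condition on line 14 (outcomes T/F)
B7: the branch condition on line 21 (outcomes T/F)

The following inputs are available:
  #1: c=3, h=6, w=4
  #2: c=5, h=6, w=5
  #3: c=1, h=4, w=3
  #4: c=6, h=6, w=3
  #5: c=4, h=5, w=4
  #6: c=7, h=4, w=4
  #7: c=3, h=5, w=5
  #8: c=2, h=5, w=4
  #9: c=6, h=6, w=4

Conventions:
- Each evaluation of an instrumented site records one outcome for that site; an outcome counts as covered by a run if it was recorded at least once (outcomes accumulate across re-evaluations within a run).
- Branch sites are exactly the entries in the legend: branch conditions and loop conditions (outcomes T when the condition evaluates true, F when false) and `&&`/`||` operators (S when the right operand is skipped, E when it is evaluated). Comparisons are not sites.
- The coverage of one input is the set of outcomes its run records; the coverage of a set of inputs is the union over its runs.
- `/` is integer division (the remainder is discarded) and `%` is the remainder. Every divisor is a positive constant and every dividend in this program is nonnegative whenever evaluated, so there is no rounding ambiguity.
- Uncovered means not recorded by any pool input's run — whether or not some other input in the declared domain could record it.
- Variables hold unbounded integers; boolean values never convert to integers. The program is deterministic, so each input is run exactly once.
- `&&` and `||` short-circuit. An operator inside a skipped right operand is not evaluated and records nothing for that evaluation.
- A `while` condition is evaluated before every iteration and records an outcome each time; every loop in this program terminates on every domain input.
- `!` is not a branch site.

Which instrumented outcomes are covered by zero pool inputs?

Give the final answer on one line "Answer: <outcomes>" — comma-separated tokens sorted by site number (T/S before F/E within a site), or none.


#1 (c=3, h=6, w=4) -> B1->T, B1->F, B2->T, B2->T, B2->T, B2->T, B2->F, B4->E, B3->F, B5->T, B6->T, B7->T; covered: B1=T, B1=F, B2=T, B2=F, B3=F, B4=E, B5=T, B6=T, B7=T
#2 (c=5, h=6, w=5) -> B1->T, B1->F, B2->T, B2->T, B2->F, B4->E, B3->T, B7->T; covered: B1=T, B1=F, B2=T, B2=F, B3=T, B4=E, B7=T
#3 (c=1, h=4, w=3) -> B1->T, B1->F, B2->T, B2->T, B2->T, B2->T, B2->T, B2->T, B2->F, B4->S, B3->F, B5->F, B7->T; covered: B1=T, B1=F, B2=T, B2=F, B3=F, B4=S, B5=F, B7=T
#4 (c=6, h=6, w=3) -> B1->T, B1->F, B2->T, B2->F, B4->E, B3->T, B7->T; covered: B1=T, B1=F, B2=T, B2=F, B3=T, B4=E, B7=T
#5 (c=4, h=5, w=4) -> B1->T, B1->F, B2->T, B2->T, B2->T, B2->F, B4->E, B3->F, B5->T, B6->T, B7->T; covered: B1=T, B1=F, B2=T, B2=F, B3=F, B4=E, B5=T, B6=T, B7=T
#6 (c=7, h=4, w=4) -> B1->T, B1->F, B2->F, B4->S, B3->F, B5->T, B6->T, B7->T; covered: B1=T, B1=F, B2=F, B3=F, B4=S, B5=T, B6=T, B7=T
#7 (c=3, h=5, w=5) -> B1->T, B1->F, B2->T, B2->T, B2->T, B2->T, B2->F, B4->E, B3->T, B7->T; covered: B1=T, B1=F, B2=T, B2=F, B3=T, B4=E, B7=T
#8 (c=2, h=5, w=4) -> B1->T, B1->F, B2->T, B2->T, B2->T, B2->T, B2->T, B2->F, B4->E, B3->F, B5->F, B7->T; covered: B1=T, B1=F, B2=T, B2=F, B3=F, B4=E, B5=F, B7=T
#9 (c=6, h=6, w=4) -> B1->T, B1->F, B2->T, B2->F, B4->E, B3->F, B5->T, B6->T, B7->T; covered: B1=T, B1=F, B2=T, B2=F, B3=F, B4=E, B5=T, B6=T, B7=T
union over the pool: B1=T, B1=F, B2=T, B2=F, B3=T, B3=F, B4=S, B4=E, B5=T, B5=F, B6=T, B7=T
uncovered (2 of 14): B6=F, B7=F
Answer: B6=F, B7=F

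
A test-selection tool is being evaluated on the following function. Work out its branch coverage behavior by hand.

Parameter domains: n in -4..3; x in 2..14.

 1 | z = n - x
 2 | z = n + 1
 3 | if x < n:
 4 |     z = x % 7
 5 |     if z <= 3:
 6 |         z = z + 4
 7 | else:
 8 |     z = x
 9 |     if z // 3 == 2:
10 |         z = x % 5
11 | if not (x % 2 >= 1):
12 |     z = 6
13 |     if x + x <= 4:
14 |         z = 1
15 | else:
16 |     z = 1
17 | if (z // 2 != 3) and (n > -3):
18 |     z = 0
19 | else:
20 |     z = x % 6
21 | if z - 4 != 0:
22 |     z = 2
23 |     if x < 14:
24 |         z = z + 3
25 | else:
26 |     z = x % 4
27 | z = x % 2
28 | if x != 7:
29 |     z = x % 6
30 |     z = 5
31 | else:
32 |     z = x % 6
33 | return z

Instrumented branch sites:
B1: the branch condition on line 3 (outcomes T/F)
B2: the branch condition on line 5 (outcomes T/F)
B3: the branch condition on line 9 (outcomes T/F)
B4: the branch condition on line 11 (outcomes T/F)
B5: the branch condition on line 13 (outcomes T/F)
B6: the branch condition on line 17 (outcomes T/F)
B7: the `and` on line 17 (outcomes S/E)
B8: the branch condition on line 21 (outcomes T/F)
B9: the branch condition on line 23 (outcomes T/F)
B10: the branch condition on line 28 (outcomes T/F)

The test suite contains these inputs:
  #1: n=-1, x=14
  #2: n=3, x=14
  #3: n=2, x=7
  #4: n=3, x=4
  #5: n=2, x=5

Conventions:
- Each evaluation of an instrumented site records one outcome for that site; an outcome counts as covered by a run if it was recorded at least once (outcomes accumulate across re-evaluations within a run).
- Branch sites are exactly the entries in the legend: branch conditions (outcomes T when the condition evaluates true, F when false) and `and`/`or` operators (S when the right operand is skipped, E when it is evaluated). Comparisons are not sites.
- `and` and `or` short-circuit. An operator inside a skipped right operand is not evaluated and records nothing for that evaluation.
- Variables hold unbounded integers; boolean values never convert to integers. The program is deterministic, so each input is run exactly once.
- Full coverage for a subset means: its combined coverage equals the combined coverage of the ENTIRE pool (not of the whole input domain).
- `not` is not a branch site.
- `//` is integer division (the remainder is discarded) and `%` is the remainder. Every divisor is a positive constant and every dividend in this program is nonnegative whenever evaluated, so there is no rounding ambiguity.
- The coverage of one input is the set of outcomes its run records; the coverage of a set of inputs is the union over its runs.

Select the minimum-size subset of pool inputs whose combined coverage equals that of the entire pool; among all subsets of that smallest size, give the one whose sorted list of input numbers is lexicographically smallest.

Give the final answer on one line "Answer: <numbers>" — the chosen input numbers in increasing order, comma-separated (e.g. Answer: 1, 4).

#1 (n=-1, x=14) -> B1->F, B3->F, B4->T, B5->F, B7->S, B6->F, B8->T, B9->F, B10->T; covered: B1=F, B3=F, B4=T, B5=F, B6=F, B7=S, B8=T, B9=F, B10=T
#2 (n=3, x=14) -> B1->F, B3->F, B4->T, B5->F, B7->S, B6->F, B8->T, B9->F, B10->T; covered: B1=F, B3=F, B4=T, B5=F, B6=F, B7=S, B8=T, B9=F, B10=T
#3 (n=2, x=7) -> B1->F, B3->T, B4->F, B7->E, B6->T, B8->T, B9->T, B10->F; covered: B1=F, B3=T, B4=F, B6=T, B7=E, B8=T, B9=T, B10=F
#4 (n=3, x=4) -> B1->F, B3->F, B4->T, B5->F, B7->S, B6->F, B8->F, B10->T; covered: B1=F, B3=F, B4=T, B5=F, B6=F, B7=S, B8=F, B10=T
#5 (n=2, x=5) -> B1->F, B3->F, B4->F, B7->E, B6->T, B8->T, B9->T, B10->T; covered: B1=F, B3=F, B4=F, B6=T, B7=E, B8=T, B9=T, B10=T
the full pool covers 16 outcomes: B1=F, B3=T, B3=F, B4=T, B4=F, B5=F, B6=T, B6=F, B7=S, B7=E, B8=T, B8=F, B9=T, B9=F, B10=T, B10=F
size 1 is not enough: best union over all size-1 subsets is 9/16
size 2 is not enough: best union over all size-2 subsets is 15/16
inputs {1, 3, 4} (size 3) cover everything; no size-3 subset with a lexicographically smaller index list covers all 16

Answer: 1, 3, 4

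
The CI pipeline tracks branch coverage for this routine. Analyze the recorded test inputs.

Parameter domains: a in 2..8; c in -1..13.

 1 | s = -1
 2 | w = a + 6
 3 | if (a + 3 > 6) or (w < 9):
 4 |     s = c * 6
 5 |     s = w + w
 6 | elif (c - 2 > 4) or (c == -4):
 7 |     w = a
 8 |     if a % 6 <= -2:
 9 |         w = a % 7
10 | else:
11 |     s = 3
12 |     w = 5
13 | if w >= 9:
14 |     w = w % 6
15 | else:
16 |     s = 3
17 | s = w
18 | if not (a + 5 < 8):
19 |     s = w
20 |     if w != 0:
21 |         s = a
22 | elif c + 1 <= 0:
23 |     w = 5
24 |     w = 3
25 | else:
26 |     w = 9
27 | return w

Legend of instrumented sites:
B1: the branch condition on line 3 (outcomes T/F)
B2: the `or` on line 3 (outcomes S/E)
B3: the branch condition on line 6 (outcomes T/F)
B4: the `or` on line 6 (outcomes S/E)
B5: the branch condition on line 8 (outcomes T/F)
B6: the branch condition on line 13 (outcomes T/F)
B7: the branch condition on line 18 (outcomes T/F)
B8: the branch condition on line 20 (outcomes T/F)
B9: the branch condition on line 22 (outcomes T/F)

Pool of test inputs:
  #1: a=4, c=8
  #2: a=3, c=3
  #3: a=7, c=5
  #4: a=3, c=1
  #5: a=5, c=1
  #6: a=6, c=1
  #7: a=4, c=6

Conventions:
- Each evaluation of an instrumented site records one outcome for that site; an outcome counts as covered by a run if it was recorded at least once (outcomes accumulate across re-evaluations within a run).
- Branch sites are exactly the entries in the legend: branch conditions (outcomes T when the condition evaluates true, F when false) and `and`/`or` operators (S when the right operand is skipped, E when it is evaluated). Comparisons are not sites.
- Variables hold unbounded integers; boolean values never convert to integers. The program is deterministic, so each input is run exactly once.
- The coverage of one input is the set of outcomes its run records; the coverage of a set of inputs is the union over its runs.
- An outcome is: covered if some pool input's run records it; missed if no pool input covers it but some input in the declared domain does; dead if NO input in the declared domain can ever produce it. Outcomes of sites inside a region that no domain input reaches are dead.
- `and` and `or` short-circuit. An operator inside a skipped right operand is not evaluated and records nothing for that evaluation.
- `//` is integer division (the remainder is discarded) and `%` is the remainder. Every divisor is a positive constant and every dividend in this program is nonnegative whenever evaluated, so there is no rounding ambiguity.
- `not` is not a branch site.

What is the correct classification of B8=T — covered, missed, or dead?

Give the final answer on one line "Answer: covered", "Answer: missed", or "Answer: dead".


B8=T is recorded by pool input(s) 1, 2, 3, 4, 5, 7 -> covered
Answer: covered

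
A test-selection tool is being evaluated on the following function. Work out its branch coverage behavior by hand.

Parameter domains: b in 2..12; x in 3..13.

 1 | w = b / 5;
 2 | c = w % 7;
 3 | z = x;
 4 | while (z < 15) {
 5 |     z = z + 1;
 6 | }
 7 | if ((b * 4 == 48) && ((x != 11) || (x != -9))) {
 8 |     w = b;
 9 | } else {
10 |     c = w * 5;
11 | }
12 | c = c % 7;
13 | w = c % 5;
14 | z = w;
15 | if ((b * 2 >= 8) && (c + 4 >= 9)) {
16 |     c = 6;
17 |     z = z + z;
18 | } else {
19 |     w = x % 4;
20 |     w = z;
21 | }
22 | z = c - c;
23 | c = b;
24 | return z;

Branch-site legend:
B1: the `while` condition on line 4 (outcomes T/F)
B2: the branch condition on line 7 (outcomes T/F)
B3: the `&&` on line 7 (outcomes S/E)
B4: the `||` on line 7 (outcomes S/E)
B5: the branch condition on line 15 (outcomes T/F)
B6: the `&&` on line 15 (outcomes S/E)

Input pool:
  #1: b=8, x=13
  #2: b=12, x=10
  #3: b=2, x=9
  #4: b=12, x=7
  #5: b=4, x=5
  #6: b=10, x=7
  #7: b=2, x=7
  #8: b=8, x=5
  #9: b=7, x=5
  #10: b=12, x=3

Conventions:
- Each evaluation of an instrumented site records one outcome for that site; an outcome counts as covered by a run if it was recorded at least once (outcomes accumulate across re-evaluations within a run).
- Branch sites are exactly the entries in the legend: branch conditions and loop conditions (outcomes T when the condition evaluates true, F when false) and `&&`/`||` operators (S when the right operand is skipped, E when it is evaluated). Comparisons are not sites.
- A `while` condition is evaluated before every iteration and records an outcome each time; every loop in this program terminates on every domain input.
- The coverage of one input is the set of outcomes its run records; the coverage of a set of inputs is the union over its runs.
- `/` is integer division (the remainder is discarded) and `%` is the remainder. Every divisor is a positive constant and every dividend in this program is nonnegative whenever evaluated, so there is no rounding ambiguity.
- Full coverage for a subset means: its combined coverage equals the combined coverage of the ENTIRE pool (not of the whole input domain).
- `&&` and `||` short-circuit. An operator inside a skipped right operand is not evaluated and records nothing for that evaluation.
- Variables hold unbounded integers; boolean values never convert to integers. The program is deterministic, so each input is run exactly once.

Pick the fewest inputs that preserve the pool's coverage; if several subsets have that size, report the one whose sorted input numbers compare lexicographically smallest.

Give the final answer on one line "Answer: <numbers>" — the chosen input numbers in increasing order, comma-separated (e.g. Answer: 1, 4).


input #1 (b=8, x=13): events B1->T, B1->T, B1->F, B3->S, B2->F, B6->E, B5->T; covers B1=T, B1=F, B2=F, B3=S, B5=T, B6=E
input #2 (b=12, x=10): events B1->T, B1->T, B1->T, B1->T, B1->T, B1->F, B3->E, B4->S, B2->T, B6->E, B5->F; covers B1=T, B1=F, B2=T, B3=E, B4=S, B5=F, B6=E
input #3 (b=2, x=9): events B1->T, B1->T, B1->T, B1->T, B1->T, B1->T, B1->F, B3->S, B2->F, B6->S, B5->F; covers B1=T, B1=F, B2=F, B3=S, B5=F, B6=S
input #4 (b=12, x=7): events B1->T, B1->T, B1->T, B1->T, B1->T, B1->T, B1->T, B1->T, B1->F, B3->E, B4->S, B2->T, B6->E, B5->F; covers B1=T, B1=F, B2=T, B3=E, B4=S, B5=F, B6=E
input #5 (b=4, x=5): events B1->T, B1->T, B1->T, B1->T, B1->T, B1->T, B1->T, B1->T, B1->T, B1->T, B1->F, B3->S, B2->F, B6->E, ...; covers B1=T, B1=F, B2=F, B3=S, B5=F, B6=E
input #6 (b=10, x=7): events B1->T, B1->T, B1->T, B1->T, B1->T, B1->T, B1->T, B1->T, B1->F, B3->S, B2->F, B6->E, B5->F; covers B1=T, B1=F, B2=F, B3=S, B5=F, B6=E
input #7 (b=2, x=7): events B1->T, B1->T, B1->T, B1->T, B1->T, B1->T, B1->T, B1->T, B1->F, B3->S, B2->F, B6->S, B5->F; covers B1=T, B1=F, B2=F, B3=S, B5=F, B6=S
input #8 (b=8, x=5): events B1->T, B1->T, B1->T, B1->T, B1->T, B1->T, B1->T, B1->T, B1->T, B1->T, B1->F, B3->S, B2->F, B6->E, ...; covers B1=T, B1=F, B2=F, B3=S, B5=T, B6=E
input #9 (b=7, x=5): events B1->T, B1->T, B1->T, B1->T, B1->T, B1->T, B1->T, B1->T, B1->T, B1->T, B1->F, B3->S, B2->F, B6->E, ...; covers B1=T, B1=F, B2=F, B3=S, B5=T, B6=E
input #10 (b=12, x=3): events B1->T, B1->T, B1->T, B1->T, B1->T, B1->T, B1->T, B1->T, B1->T, B1->T, B1->T, B1->T, B1->F, B3->E, ...; covers B1=T, B1=F, B2=T, B3=E, B4=S, B5=F, B6=E
together the pool reaches 11 outcomes: B1=T, B1=F, B2=T, B2=F, B3=S, B3=E, B4=S, B5=T, B5=F, B6=S, B6=E
size 1 is not enough: best union over all size-1 subsets is 7/11
size 2 is not enough: best union over all size-2 subsets is 10/11
at size 3, {1, 2, 3} reaches all 11 outcomes; every lexicographically earlier size-3 subset fails
Answer: 1, 2, 3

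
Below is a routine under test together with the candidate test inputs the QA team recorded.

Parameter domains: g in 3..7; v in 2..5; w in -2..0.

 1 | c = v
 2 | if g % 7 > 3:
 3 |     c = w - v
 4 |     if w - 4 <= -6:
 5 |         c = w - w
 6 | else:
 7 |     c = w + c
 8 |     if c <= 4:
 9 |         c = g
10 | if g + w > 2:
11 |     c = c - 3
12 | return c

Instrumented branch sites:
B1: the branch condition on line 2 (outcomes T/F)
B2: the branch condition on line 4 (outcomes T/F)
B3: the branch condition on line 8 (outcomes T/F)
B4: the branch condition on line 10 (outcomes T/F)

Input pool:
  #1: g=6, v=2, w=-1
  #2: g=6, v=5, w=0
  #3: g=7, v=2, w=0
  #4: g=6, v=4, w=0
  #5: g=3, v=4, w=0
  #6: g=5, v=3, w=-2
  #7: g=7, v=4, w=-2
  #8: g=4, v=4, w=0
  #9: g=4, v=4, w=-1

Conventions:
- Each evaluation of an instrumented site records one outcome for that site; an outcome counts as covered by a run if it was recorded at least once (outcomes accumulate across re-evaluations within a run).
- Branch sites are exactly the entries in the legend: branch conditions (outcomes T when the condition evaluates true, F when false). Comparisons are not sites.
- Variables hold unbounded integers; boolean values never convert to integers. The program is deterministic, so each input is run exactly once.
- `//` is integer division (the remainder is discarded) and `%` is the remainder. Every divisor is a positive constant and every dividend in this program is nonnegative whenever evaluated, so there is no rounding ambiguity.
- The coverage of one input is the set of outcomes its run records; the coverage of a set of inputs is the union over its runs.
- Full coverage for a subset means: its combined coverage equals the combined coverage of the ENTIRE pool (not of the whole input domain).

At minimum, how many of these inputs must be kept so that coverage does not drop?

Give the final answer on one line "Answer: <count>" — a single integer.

input #1 (g=6, v=2, w=-1): events B1->T, B2->F, B4->T; covers B1=T, B2=F, B4=T
input #2 (g=6, v=5, w=0): events B1->T, B2->F, B4->T; covers B1=T, B2=F, B4=T
input #3 (g=7, v=2, w=0): events B1->F, B3->T, B4->T; covers B1=F, B3=T, B4=T
input #4 (g=6, v=4, w=0): events B1->T, B2->F, B4->T; covers B1=T, B2=F, B4=T
input #5 (g=3, v=4, w=0): events B1->F, B3->T, B4->T; covers B1=F, B3=T, B4=T
input #6 (g=5, v=3, w=-2): events B1->T, B2->T, B4->T; covers B1=T, B2=T, B4=T
input #7 (g=7, v=4, w=-2): events B1->F, B3->T, B4->T; covers B1=F, B3=T, B4=T
input #8 (g=4, v=4, w=0): events B1->T, B2->F, B4->T; covers B1=T, B2=F, B4=T
input #9 (g=4, v=4, w=-1): events B1->T, B2->F, B4->T; covers B1=T, B2=F, B4=T
union over all inputs: B1=T, B1=F, B2=T, B2=F, B3=T, B4=T (6 outcomes)
size 1 is not enough: best union over all size-1 subsets is 3/6
size 2 is not enough: best union over all size-2 subsets is 5/6
size 3: inputs {1, 3, 6} cover all 6 outcomes, and no lexicographically smaller subset of this size does

Answer: 3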